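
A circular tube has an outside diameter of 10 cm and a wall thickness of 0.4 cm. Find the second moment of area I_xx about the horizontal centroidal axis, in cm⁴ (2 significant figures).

I_xx ≈ 140 cm⁴

Treat the section as a set of non-overlapping primitives; coordinates are from the bounding-box lower-left.
Outer circle: ⌀10, A = 78.54 cm², y = 5 cm, Ī = 490.9 cm⁴.
Bore (subtracted): ⌀9.2, A = 66.48 cm², y = 5 cm, Ī = 351.7 cm⁴.
By symmetry the centroid is at mid-height, ȳ = 5 cm.
All pieces are centred on the horizontal centroidal axis, so I = ΣĪ (holes subtracted) = 139.2 cm⁴.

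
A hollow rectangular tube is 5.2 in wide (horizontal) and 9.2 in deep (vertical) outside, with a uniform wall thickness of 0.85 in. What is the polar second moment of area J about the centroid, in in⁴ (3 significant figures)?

J ≈ 295 in⁴

Split into non-overlapping primitives; take the origin at the lower-left of the bounding box.
Outer rectangle: 5.2 × 9.2, A = 47.84 in², y = 4.6 in, Ī = 337.43 in⁴.
Inner void (subtracted): 3.5 × 7.5, A = 26.25 in², y = 4.6 in, Ī = 123.05 in⁴.
By symmetry the centroid is at mid-height, ȳ = 4.6 in.
All pieces are centred on the centroidal x-axis, so I = ΣĪ (holes subtracted) = 214.38 in⁴.
Repeating about the centroidal y-axis gives I_y = 81.003 in⁴.
Polar second moment: J = I_x + I_y = 295.39 in⁴.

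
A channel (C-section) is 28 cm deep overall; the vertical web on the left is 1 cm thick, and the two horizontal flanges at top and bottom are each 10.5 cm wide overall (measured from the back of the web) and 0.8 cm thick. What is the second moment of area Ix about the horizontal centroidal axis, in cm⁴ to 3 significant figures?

Ix ≈ 4640 cm⁴

Decompose the section into non-overlapping parts with the origin at the bottom-left of its bounding rectangle.
Web: 1 × 28, A = 28 cm², y = 14 cm, Ī = 1829.3 cm⁴.
Top flange (beyond web): 9.5 × 0.8, A = 7.6 cm², y = 27.6 cm, Ī = 0.40533 cm⁴.
Bottom flange (beyond web): 9.5 × 0.8, A = 7.6 cm², y = 0.4 cm, Ī = 0.40533 cm⁴.
By symmetry the centroid is at mid-height, ȳ = 14 cm.
Transfer each piece to the horizontal centroidal axis using Ī + A·d² with d = y − 14:
  web: d = 0 cm → contributes +1829.3 cm⁴
  top flange (beyond web): d = 13.6 cm → contributes +1406.1 cm⁴
  bottom flange (beyond web): d = -13.6 cm → contributes +1406.1 cm⁴
Total I = 4641.5 cm⁴.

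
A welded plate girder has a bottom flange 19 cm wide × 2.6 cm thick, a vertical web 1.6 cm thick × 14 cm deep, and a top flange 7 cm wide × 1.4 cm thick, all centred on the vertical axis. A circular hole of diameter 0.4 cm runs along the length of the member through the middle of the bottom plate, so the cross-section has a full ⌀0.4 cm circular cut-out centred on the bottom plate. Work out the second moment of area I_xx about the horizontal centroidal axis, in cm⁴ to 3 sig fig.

Split into non-overlapping primitives; take the origin at the lower-left of the bounding box.
Bottom plate: 19 × 2.6, A = 49.4 cm², y = 1.3 cm, Ī = 27.829 cm⁴.
Web plate: 1.6 × 14, A = 22.4 cm², y = 9.6 cm, Ī = 365.87 cm⁴.
Top plate: 7 × 1.4, A = 9.8 cm², y = 17.3 cm, Ī = 1.6007 cm⁴.
Hole (subtracted): ⌀0.4, A = 0.12566 cm², y = 1.3 cm, Ī = 0.0012566 cm⁴.
Centroid: ȳ = ΣA·y / ΣA = 5.5065 cm.
Transfer each piece to the horizontal centroidal axis using Ī + A·d² with d = y − 5.5065:
  bottom plate: d = -4.2065 cm → contributes +901.93 cm⁴
  web plate: d = 4.0935 cm → contributes +741.22 cm⁴
  top plate: d = 11.794 cm → contributes +1364.7 cm⁴
  hole: d = -4.2065 cm → contributes −2.2248 cm⁴
Total I = 3005.6 cm⁴.

I_xx ≈ 3010 cm⁴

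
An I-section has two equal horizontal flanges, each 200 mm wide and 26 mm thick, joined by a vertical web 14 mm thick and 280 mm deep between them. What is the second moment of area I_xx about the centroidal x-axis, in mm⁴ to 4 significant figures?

Treat the section as a set of non-overlapping primitives; coordinates are from the bounding-box lower-left.
Bottom flange: 200 × 26, A = 5 200 mm², y = 13 mm, Ī = 292 933 mm⁴.
Web: 14 × 280, A = 3 920 mm², y = 166 mm, Ī = 25 610 667 mm⁴.
Top flange: 200 × 26, A = 5 200 mm², y = 319 mm, Ī = 292 933 mm⁴.
By symmetry the centroid is at mid-height, ȳ = 166 mm.
Transfer each piece to the centroidal x-axis using Ī + A·d² with d = y − 166:
  bottom flange: d = -153 mm → contributes +122 019 733 mm⁴
  web: d = 0 mm → contributes +25 610 667 mm⁴
  top flange: d = 153 mm → contributes +122 019 733 mm⁴
Total I = 269 650 133 mm⁴.

I_xx ≈ 2.697 × 10⁸ mm⁴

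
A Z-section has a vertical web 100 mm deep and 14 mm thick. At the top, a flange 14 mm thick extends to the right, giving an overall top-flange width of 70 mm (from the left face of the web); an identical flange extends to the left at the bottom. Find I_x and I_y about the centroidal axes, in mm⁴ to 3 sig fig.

I_x ≈ 4.09 × 10⁶ mm⁴, I_y ≈ 2.35 × 10⁶ mm⁴

Decompose the section into non-overlapping parts with the origin at the bottom-left of its bounding rectangle.
Web: 14 × 100, A = 1 400 mm², y = 50 mm, Ī = 1 166 667 mm⁴.
Top flange (beyond web): 56 × 14, A = 784 mm², y = 93 mm, Ī = 12 805 mm⁴.
Bottom flange (beyond web): 56 × 14, A = 784 mm², y = 7 mm, Ī = 12 805 mm⁴.
Centroid: ȳ = ΣA·y / ΣA = 50 mm.
Transfer each piece to the centroidal x-axis using Ī + A·d² with d = y − 50:
  web: d = 0 mm → contributes +1 166 667 mm⁴
  top flange (beyond web): d = 43 mm → contributes +1 462 421 mm⁴
  bottom flange (beyond web): d = -43 mm → contributes +1 462 421 mm⁴
Total I = 4 091 509 mm⁴.
For the y-axis: x̄ = 63 mm.
Repeating about the centroidal y-axis gives I_y = 2 353 437 mm⁴.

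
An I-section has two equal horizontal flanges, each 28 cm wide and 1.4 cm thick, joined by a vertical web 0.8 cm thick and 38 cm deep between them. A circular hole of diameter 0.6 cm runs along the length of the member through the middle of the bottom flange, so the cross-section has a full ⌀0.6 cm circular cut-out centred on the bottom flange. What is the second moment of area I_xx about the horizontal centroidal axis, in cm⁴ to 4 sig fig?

Decompose the section into non-overlapping parts with the origin at the bottom-left of its bounding rectangle.
Bottom flange: 28 × 1.4, A = 39.2 cm², y = 0.7 cm, Ī = 6.40267 cm⁴.
Web: 0.8 × 38, A = 30.4 cm², y = 20.4 cm, Ī = 3658.13 cm⁴.
Top flange: 28 × 1.4, A = 39.2 cm², y = 40.1 cm, Ī = 6.40267 cm⁴.
Hole (subtracted): ⌀0.6, A = 0.282743 cm², y = 0.7 cm, Ī = 0.00636173 cm⁴.
Centroid: ȳ = ΣA·y / ΣA = 20.4513 cm.
Transfer each piece to the horizontal centroidal axis using Ī + A·d² with d = y − 20.4513:
  bottom flange: d = -19.7513 cm → contributes +15298.9 cm⁴
  web: d = -0.0513286 cm → contributes +3658.21 cm⁴
  top flange: d = 19.6487 cm → contributes +15140.4 cm⁴
  hole: d = -19.7513 cm → contributes −110.309 cm⁴
Total I = 33987.2 cm⁴.

I_xx ≈ 3.399 × 10⁴ cm⁴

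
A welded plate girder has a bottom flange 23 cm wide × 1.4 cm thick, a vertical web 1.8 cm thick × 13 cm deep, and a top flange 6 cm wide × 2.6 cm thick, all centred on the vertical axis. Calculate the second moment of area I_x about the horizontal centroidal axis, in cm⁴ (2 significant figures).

I_x ≈ 2800 cm⁴

Decompose the section into non-overlapping parts with the origin at the bottom-left of its bounding rectangle.
Bottom plate: 23 × 1.4, A = 32.2 cm², y = 0.7 cm, Ī = 5.259 cm⁴.
Web plate: 1.8 × 13, A = 23.4 cm², y = 7.9 cm, Ī = 329.6 cm⁴.
Top plate: 6 × 2.6, A = 15.6 cm², y = 15.7 cm, Ī = 8.788 cm⁴.
Centroid: ȳ = ΣA·y / ΣA = 6.353 cm.
Transfer each piece to the horizontal centroidal axis using Ī + A·d² with d = y − 6.353:
  bottom plate: d = -5.653 cm → contributes +1 034 cm⁴
  web plate: d = 1.547 cm → contributes +385.6 cm⁴
  top plate: d = 9.347 cm → contributes +1 372 cm⁴
Total I = 2 792 cm⁴.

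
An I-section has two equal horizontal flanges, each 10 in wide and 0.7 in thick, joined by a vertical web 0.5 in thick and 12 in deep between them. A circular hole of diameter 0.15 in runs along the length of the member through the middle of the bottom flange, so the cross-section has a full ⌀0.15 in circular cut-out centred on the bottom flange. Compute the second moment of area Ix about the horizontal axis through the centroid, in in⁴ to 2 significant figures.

Ix ≈ 640 in⁴

Split into non-overlapping primitives; take the origin at the lower-left of the bounding box.
Bottom flange: 10 × 0.7, A = 7 in², y = 0.35 in, Ī = 0.2858 in⁴.
Web: 0.5 × 12, A = 6 in², y = 6.7 in, Ī = 72 in⁴.
Top flange: 10 × 0.7, A = 7 in², y = 13.05 in, Ī = 0.2858 in⁴.
Hole (subtracted): ⌀0.15, A = 0.01767 in², y = 0.35 in, Ī = 0.00002485 in⁴.
Centroid: ȳ = ΣA·y / ΣA = 6.706 in.
Transfer each piece to the horizontal axis through the centroid using Ī + A·d² with d = y − 6.706:
  bottom flange: d = -6.356 in → contributes +283 in⁴
  web: d = -0.005616 in → contributes +72 in⁴
  top flange: d = 6.344 in → contributes +282 in⁴
  hole: d = -6.356 in → contributes −0.7138 in⁴
Total I = 636.4 in⁴.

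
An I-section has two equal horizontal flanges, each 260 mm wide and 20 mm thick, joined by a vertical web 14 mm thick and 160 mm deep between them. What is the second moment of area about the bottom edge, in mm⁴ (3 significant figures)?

Decompose the section into non-overlapping parts with the origin at the bottom-left of its bounding rectangle.
Bottom flange: 260 × 20, A = 5 200 mm², y = 10 mm, Ī = 173 333 mm⁴.
Web: 14 × 160, A = 2 240 mm², y = 100 mm, Ī = 4 778 667 mm⁴.
Top flange: 260 × 20, A = 5 200 mm², y = 190 mm, Ī = 173 333 mm⁴.
Transfer each piece to the base of the section using Ī + A·d² with d = y − 0:
  bottom flange: d = 10 mm → contributes +693 333 mm⁴
  web: d = 100 mm → contributes +27 178 667 mm⁴
  top flange: d = 190 mm → contributes +187 893 333 mm⁴
Total I = 215 765 333 mm⁴.

I_base ≈ 2.16 × 10⁸ mm⁴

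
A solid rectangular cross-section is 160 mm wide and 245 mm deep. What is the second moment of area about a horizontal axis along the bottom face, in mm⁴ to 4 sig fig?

I_base ≈ 7.843 × 10⁸ mm⁴

The section: 160 × 245, A = 39 200 mm², y = 122.5 mm, Ī = 196 081 667 mm⁴.
Transfer it to a horizontal axis along the bottom face using Ī + A·d² with d = y − 0:
  the section: d = 122.5 mm → contributes +784 326 667 mm⁴
Total I = 784 326 667 mm⁴.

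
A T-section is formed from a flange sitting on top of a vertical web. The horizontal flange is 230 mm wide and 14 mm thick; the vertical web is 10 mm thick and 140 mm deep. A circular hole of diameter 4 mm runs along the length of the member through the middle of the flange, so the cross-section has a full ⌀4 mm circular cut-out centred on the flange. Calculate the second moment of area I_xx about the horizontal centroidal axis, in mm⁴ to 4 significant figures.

I_xx ≈ 8.118 × 10⁶ mm⁴

Treat the section as a set of non-overlapping primitives; coordinates are from the bounding-box lower-left.
Flange: 230 × 14, A = 3 220 mm², y = 147 mm, Ī = 52593.3 mm⁴.
Web: 10 × 140, A = 1 400 mm², y = 70 mm, Ī = 2 286 667 mm⁴.
Hole (subtracted): ⌀4, A = 12.5664 mm², y = 147 mm, Ī = 12.5664 mm⁴.
Centroid: ȳ = ΣA·y / ΣA = 123.603 mm.
Transfer each piece to the horizontal centroidal axis using Ī + A·d² with d = y − 123.603:
  flange: d = 23.397 mm → contributes +1 815 280 mm⁴
  web: d = -53.603 mm → contributes +6 309 265 mm⁴
  hole: d = 23.397 mm → contributes −6891.63 mm⁴
Total I = 8 117 654 mm⁴.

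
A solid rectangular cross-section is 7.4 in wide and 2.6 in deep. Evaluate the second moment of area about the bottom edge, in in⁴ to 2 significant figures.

The section: 7.4 × 2.6, A = 19.24 in², y = 1.3 in, Ī = 10.84 in⁴.
Transfer it to the base of the section using Ī + A·d² with d = y − 0:
  the section: d = 1.3 in → contributes +43.35 in⁴
Total I = 43.35 in⁴.

I_base ≈ 43 in⁴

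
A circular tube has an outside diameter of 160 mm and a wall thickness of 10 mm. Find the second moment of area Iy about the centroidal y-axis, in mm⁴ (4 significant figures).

Iy ≈ 1.331 × 10⁷ mm⁴

Break the section into simple shapes (no overlaps), measuring from the bottom-left corner of the bounding box.
Outer circle: ⌀160, A = 20106.2 mm², x = 80 mm, Ī = 32 169 909 mm⁴.
Bore (subtracted): ⌀140, A = 15393.8 mm², x = 80 mm, Ī = 18 857 410 mm⁴.
By symmetry the centroid is at mid-width, x̄ = 80 mm.
All pieces are centred on the centroidal y-axis, so I = ΣĪ (holes subtracted) = 13 312 499 mm⁴.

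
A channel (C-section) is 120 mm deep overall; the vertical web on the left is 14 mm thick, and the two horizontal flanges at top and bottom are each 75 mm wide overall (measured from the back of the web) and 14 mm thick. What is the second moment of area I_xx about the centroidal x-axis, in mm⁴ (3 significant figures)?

I_xx ≈ 6.84 × 10⁶ mm⁴

Split into non-overlapping primitives; take the origin at the lower-left of the bounding box.
Web: 14 × 120, A = 1 680 mm², y = 60 mm, Ī = 2 016 000 mm⁴.
Top flange (beyond web): 61 × 14, A = 854 mm², y = 113 mm, Ī = 13 949 mm⁴.
Bottom flange (beyond web): 61 × 14, A = 854 mm², y = 7 mm, Ī = 13 949 mm⁴.
By symmetry the centroid is at mid-height, ȳ = 60 mm.
Transfer each piece to the centroidal x-axis using Ī + A·d² with d = y − 60:
  web: d = 0 mm → contributes +2 016 000 mm⁴
  top flange (beyond web): d = 53 mm → contributes +2 412 835 mm⁴
  bottom flange (beyond web): d = -53 mm → contributes +2 412 835 mm⁴
Total I = 6 841 669 mm⁴.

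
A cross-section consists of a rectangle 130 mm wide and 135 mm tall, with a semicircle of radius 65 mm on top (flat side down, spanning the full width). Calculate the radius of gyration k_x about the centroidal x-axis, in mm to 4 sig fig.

k_x ≈ 54.62 mm

Treat the section as a set of non-overlapping primitives; coordinates are from the bounding-box lower-left.
Rectangular body: 130 × 135, A = 17 550 mm², y = 67.5 mm, Ī = 26 654 063 mm⁴.
Semicircular cap: semicircle r = 65, A = 6636.61 mm², y = 162.587 mm, Ī = 1 959 230 mm⁴.
Centroid: ȳ = ΣA·y / ΣA = 93.5911 mm.
Transfer each piece to the centroidal x-axis using Ī + A·d² with d = y − 93.5911:
  rectangular body: d = -26.0911 mm → contributes +38 601 125 mm⁴
  semicircular cap: d = 68.9958 mm → contributes +33 552 287 mm⁴
Total I = 72 153 412 mm⁴.
Radius of gyration: k = √(I/A) = √(72 153 412 / 24186.6) = 54.6186 mm.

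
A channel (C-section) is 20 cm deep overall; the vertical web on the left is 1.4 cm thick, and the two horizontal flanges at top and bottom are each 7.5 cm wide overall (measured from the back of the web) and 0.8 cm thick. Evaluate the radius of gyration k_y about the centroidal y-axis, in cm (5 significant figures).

k_y ≈ 1.9021 cm

Decompose the section into non-overlapping parts with the origin at the bottom-left of its bounding rectangle.
Web: 1.4 × 20, A = 28 cm², x = 0.7 cm, Ī = 4.573333 cm⁴.
Top flange (beyond web): 6.1 × 0.8, A = 4.88 cm², x = 4.45 cm, Ī = 15.13207 cm⁴.
Bottom flange (beyond web): 6.1 × 0.8, A = 4.88 cm², x = 4.45 cm, Ī = 15.13207 cm⁴.
Centroid: x̄ = ΣA·x / ΣA = 1.66928 cm.
Transfer each piece to the centroidal y-axis using Ī + A·d² with d = x − 1.66928:
  web: d = -0.9692797 cm → contributes +30.87942 cm⁴
  top flange (beyond web): d = 2.78072 cm → contributes +52.86621 cm⁴
  bottom flange (beyond web): d = 2.78072 cm → contributes +52.86621 cm⁴
Total I = 136.6118 cm⁴.
Radius of gyration: k = √(I/A) = √(136.6118 / 37.76) = 1.902077 cm.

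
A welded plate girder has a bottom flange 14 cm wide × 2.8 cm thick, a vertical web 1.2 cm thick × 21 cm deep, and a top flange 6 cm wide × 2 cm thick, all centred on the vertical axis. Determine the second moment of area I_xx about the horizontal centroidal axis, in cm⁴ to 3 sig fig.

I_xx ≈ 6680 cm⁴

Treat the section as a set of non-overlapping primitives; coordinates are from the bounding-box lower-left.
Bottom plate: 14 × 2.8, A = 39.2 cm², y = 1.4 cm, Ī = 25.611 cm⁴.
Web plate: 1.2 × 21, A = 25.2 cm², y = 13.3 cm, Ī = 926.1 cm⁴.
Top plate: 6 × 2, A = 12 cm², y = 24.8 cm, Ī = 4 cm⁴.
Centroid: ȳ = ΣA·y / ΣA = 9.0005 cm.
Transfer each piece to the horizontal centroidal axis using Ī + A·d² with d = y − 9.0005:
  bottom plate: d = -7.6005 cm → contributes +2290.1 cm⁴
  web plate: d = 4.2995 cm → contributes +1391.9 cm⁴
  top plate: d = 15.799 cm → contributes +2999.5 cm⁴
Total I = 6681.5 cm⁴.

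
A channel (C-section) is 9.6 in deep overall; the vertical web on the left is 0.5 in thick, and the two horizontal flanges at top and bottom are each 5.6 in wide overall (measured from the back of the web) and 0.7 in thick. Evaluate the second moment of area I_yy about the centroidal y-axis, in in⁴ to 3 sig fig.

I_yy ≈ 38.1 in⁴

Treat the section as a set of non-overlapping primitives; coordinates are from the bounding-box lower-left.
Web: 0.5 × 9.6, A = 4.8 in², x = 0.25 in, Ī = 0.1 in⁴.
Top flange (beyond web): 5.1 × 0.7, A = 3.57 in², x = 3.05 in, Ī = 7.738 in⁴.
Bottom flange (beyond web): 5.1 × 0.7, A = 3.57 in², x = 3.05 in, Ī = 7.738 in⁴.
Centroid: x̄ = ΣA·x / ΣA = 1.9244 in.
Transfer each piece to the centroidal y-axis using Ī + A·d² with d = x − 1.9244:
  web: d = -1.6744 in → contributes +13.557 in⁴
  top flange (beyond web): d = 1.1256 in → contributes +12.261 in⁴
  bottom flange (beyond web): d = 1.1256 in → contributes +12.261 in⁴
Total I = 38.08 in⁴.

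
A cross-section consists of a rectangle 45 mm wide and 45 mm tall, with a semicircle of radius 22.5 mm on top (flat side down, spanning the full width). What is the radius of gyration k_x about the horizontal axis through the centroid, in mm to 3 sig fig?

k_x ≈ 18.4 mm

Treat the section as a set of non-overlapping primitives; coordinates are from the bounding-box lower-left.
Rectangular body: 45 × 45, A = 2 025 mm², y = 22.5 mm, Ī = 341 719 mm⁴.
Semicircular cap: semicircle r = 22.5, A = 795.22 mm², y = 54.549 mm, Ī = 28 130 mm⁴.
Centroid: ȳ = ΣA·y / ΣA = 31.537 mm.
Transfer each piece to the horizontal axis through the centroid using Ī + A·d² with d = y − 31.537:
  rectangular body: d = -9.0369 mm → contributes +507 093 mm⁴
  semicircular cap: d = 23.012 mm → contributes +449 251 mm⁴
Total I = 956 344 mm⁴.
Radius of gyration: k = √(I/A) = √(956 344 / 2820.2) = 18.415 mm.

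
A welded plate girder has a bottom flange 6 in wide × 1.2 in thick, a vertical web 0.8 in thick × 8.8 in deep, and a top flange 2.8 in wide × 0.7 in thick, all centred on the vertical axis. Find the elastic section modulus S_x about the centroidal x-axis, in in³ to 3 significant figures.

Treat the section as a set of non-overlapping primitives; coordinates are from the bounding-box lower-left.
Bottom plate: 6 × 1.2, A = 7.2 in², y = 0.6 in, Ī = 0.864 in⁴.
Web plate: 0.8 × 8.8, A = 7.04 in², y = 5.6 in, Ī = 45.431 in⁴.
Top plate: 2.8 × 0.7, A = 1.96 in², y = 10.35 in, Ī = 0.080033 in⁴.
Centroid: ȳ = ΣA·y / ΣA = 3.9525 in.
Transfer each piece to the centroidal x-axis using Ī + A·d² with d = y − 3.9525:
  bottom plate: d = -3.3525 in → contributes +81.785 in⁴
  web plate: d = 1.6475 in → contributes +64.541 in⁴
  top plate: d = 6.3975 in → contributes +80.3 in⁴
Total I = 226.63 in⁴.
Extreme fibre distance c = 6.7475 in; S = I/c = 33.586 in³.

S_x ≈ 33.6 in³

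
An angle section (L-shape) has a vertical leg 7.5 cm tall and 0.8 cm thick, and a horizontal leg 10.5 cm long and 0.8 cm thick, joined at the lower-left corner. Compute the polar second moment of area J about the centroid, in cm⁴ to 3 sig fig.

Break the section into simple shapes (no overlaps), measuring from the bottom-left corner of the bounding box.
Vertical leg: 0.8 × 7.5, A = 6 cm², y = 3.75 cm, Ī = 28.125 cm⁴.
Horizontal leg (remainder): 9.7 × 0.8, A = 7.76 cm², y = 0.4 cm, Ī = 0.41387 cm⁴.
Centroid: ȳ = ΣA·y / ΣA = 1.8608 cm.
Transfer each piece to the centroidal x-axis using Ī + A·d² with d = y − 1.8608:
  vertical leg: d = 1.8892 cm → contributes +49.54 cm⁴
  horizontal leg (remainder): d = -1.4608 cm → contributes +16.972 cm⁴
Total I = 66.513 cm⁴.
For the y-axis: x̄ = 3.3608 cm.
Repeating about the centroidal y-axis gives I_y = 154.43 cm⁴.
Polar second moment: J = I_x + I_y = 220.94 cm⁴.

J ≈ 221 cm⁴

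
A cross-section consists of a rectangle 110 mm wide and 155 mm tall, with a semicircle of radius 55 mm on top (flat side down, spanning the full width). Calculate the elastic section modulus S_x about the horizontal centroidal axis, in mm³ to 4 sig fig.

S_x ≈ 6.599 × 10⁵ mm³

Decompose the section into non-overlapping parts with the origin at the bottom-left of its bounding rectangle.
Rectangular body: 110 × 155, A = 17 050 mm², y = 77.5 mm, Ī = 34 135 521 mm⁴.
Semicircular cap: semicircle r = 55, A = 4751.66 mm², y = 178.343 mm, Ī = 1 004 345 mm⁴.
Centroid: ȳ = ΣA·y / ΣA = 99.4786 mm.
Transfer each piece to the horizontal centroidal axis using Ī + A·d² with d = y − 99.4786:
  rectangular body: d = -21.9786 mm → contributes +42 371 684 mm⁴
  semicircular cap: d = 78.8641 mm → contributes +30 557 516 mm⁴
Total I = 72 929 200 mm⁴.
Extreme fibre distance c = 110.521 mm; S = I/c = 659 865 mm³.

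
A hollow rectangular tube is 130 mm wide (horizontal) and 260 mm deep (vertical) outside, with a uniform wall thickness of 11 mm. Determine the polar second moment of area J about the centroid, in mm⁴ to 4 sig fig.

Split into non-overlapping primitives; take the origin at the lower-left of the bounding box.
Outer rectangle: 130 × 260, A = 33 800 mm², y = 130 mm, Ī = 190 406 667 mm⁴.
Inner void (subtracted): 108 × 238, A = 25 704 mm², y = 130 mm, Ī = 121 331 448 mm⁴.
By symmetry the centroid is at mid-height, ȳ = 130 mm.
All pieces are centred on the centroidal x-axis, so I = ΣĪ (holes subtracted) = 69 075 219 mm⁴.
Repeating about the centroidal y-axis gives I_y = 22 617 379 mm⁴.
Polar second moment: J = I_x + I_y = 91 692 597 mm⁴.

J ≈ 9.169 × 10⁷ mm⁴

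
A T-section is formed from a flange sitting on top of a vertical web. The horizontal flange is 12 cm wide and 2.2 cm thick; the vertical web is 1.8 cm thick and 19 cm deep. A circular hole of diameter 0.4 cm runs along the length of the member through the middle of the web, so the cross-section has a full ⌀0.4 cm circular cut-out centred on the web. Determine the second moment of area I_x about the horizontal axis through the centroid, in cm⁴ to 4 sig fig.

I_x ≈ 2711 cm⁴

Treat the section as a set of non-overlapping primitives; coordinates are from the bounding-box lower-left.
Flange: 12 × 2.2, A = 26.4 cm², y = 20.1 cm, Ī = 10.648 cm⁴.
Web: 1.8 × 19, A = 34.2 cm², y = 9.5 cm, Ī = 1028.85 cm⁴.
Hole (subtracted): ⌀0.4, A = 0.125664 cm², y = 9.5 cm, Ī = 0.00125664 cm⁴.
Centroid: ȳ = ΣA·y / ΣA = 14.1274 cm.
Transfer each piece to the horizontal axis through the centroid using Ī + A·d² with d = y − 14.1274:
  flange: d = 5.97258 cm → contributes +952.382 cm⁴
  web: d = -4.62742 cm → contributes +1761.17 cm⁴
  hole: d = -4.62742 cm → contributes −2.69209 cm⁴
Total I = 2710.86 cm⁴.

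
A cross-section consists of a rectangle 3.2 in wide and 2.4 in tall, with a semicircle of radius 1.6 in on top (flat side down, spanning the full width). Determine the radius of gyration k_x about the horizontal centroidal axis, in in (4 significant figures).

k_x ≈ 1.083 in

Decompose the section into non-overlapping parts with the origin at the bottom-left of its bounding rectangle.
Rectangular body: 3.2 × 2.4, A = 7.68 in², y = 1.2 in, Ī = 3.6864 in⁴.
Semicircular cap: semicircle r = 1.6, A = 4.02124 in², y = 3.07906 in, Ī = 0.719303 in⁴.
Centroid: ȳ = ΣA·y / ΣA = 1.84576 in.
Transfer each piece to the horizontal centroidal axis using Ī + A·d² with d = y − 1.84576:
  rectangular body: d = -0.645757 in → contributes +6.88897 in⁴
  semicircular cap: d = 1.2333 in → contributes +6.83577 in⁴
Total I = 13.7247 in⁴.
Radius of gyration: k = √(I/A) = √(13.7247 / 11.7012) = 1.08302 in.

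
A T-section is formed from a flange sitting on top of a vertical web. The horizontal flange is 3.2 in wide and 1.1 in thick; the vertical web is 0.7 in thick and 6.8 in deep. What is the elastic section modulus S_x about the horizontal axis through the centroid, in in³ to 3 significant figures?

S_x ≈ 9.90 in³

Decompose the section into non-overlapping parts with the origin at the bottom-left of its bounding rectangle.
Flange: 3.2 × 1.1, A = 3.52 in², y = 7.35 in, Ī = 0.35493 in⁴.
Web: 0.7 × 6.8, A = 4.76 in², y = 3.4 in, Ī = 18.342 in⁴.
Centroid: ȳ = ΣA·y / ΣA = 5.0792 in.
Transfer each piece to the horizontal axis through the centroid using Ī + A·d² with d = y − 5.0792:
  flange: d = 2.2708 in → contributes +18.505 in⁴
  web: d = -1.6792 in → contributes +31.764 in⁴
Total I = 50.27 in⁴.
Extreme fibre distance c = 5.0792 in; S = I/c = 9.8971 in³.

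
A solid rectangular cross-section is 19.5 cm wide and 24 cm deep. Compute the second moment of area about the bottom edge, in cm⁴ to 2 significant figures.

I_base ≈ 9.0 × 10⁴ cm⁴

The section: 19.5 × 24, A = 468 cm², y = 12 cm, Ī = 22 464 cm⁴.
Transfer it to a horizontal axis along the bottom face using Ī + A·d² with d = y − 0:
  the section: d = 12 cm → contributes +89 856 cm⁴
Total I = 89 856 cm⁴.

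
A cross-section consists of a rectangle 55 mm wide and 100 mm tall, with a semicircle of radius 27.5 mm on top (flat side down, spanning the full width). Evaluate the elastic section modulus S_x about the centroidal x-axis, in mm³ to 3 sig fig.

Decompose the section into non-overlapping parts with the origin at the bottom-left of its bounding rectangle.
Rectangular body: 55 × 100, A = 5 500 mm², y = 50 mm, Ī = 4 583 333 mm⁴.
Semicircular cap: semicircle r = 27.5, A = 1187.9 mm², y = 111.67 mm, Ī = 62 772 mm⁴.
Centroid: ȳ = ΣA·y / ΣA = 60.954 mm.
Transfer each piece to the centroidal x-axis using Ī + A·d² with d = y − 60.954:
  rectangular body: d = -10.954 mm → contributes +5 243 295 mm⁴
  semicircular cap: d = 50.717 mm → contributes +3 118 370 mm⁴
Total I = 8 361 665 mm⁴.
Extreme fibre distance c = 66.546 mm; S = I/c = 125 653 mm³.

S_x ≈ 1.26 × 10⁵ mm³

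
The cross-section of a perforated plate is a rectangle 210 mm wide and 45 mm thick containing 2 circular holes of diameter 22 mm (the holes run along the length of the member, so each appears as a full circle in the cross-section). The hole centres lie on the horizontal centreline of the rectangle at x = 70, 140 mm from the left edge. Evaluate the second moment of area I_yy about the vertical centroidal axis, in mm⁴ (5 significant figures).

I_yy ≈ 3.3774 × 10⁷ mm⁴

Decompose the section into non-overlapping parts with the origin at the bottom-left of its bounding rectangle.
Plate: 210 × 45, A = 9 450 mm², x = 105 mm, Ī = 34 728 750 mm⁴.
Hole 1 (subtracted): ⌀22, A = 380.1327 mm², x = 70 mm, Ī = 11499.01 mm⁴.
Hole 2 (subtracted): ⌀22, A = 380.1327 mm², x = 140 mm, Ī = 11499.01 mm⁴.
By symmetry the centroid is at mid-width, x̄ = 105 mm.
Transfer each piece to the vertical centroidal axis using Ī + A·d² with d = x − 105:
  plate: d = 0 mm → contributes +34 728 750 mm⁴
  hole 1: d = -35 mm → contributes −477161.6 mm⁴
  hole 2: d = 35 mm → contributes −477161.6 mm⁴
Total I = 33 774 427 mm⁴.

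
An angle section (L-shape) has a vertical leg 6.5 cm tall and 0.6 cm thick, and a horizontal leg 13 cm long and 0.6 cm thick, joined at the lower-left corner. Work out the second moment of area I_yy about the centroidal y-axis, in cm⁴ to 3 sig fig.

Treat the section as a set of non-overlapping primitives; coordinates are from the bounding-box lower-left.
Vertical leg: 0.6 × 6.5, A = 3.9 cm², x = 0.3 cm, Ī = 0.117 cm⁴.
Horizontal leg (remainder): 12.4 × 0.6, A = 7.44 cm², x = 6.8 cm, Ī = 95.331 cm⁴.
Centroid: x̄ = ΣA·x / ΣA = 4.5646 cm.
Transfer each piece to the centroidal y-axis using Ī + A·d² with d = x − 4.5646:
  vertical leg: d = -4.2646 cm → contributes +71.044 cm⁴
  horizontal leg (remainder): d = 2.2354 cm → contributes +132.51 cm⁴
Total I = 203.55 cm⁴.

I_yy ≈ 204 cm⁴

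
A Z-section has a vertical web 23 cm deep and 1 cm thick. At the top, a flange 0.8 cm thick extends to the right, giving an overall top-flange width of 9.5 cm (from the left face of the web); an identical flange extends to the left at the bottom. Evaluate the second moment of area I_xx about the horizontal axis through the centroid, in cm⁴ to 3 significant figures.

I_xx ≈ 2690 cm⁴

Split into non-overlapping primitives; take the origin at the lower-left of the bounding box.
Web: 1 × 23, A = 23 cm², y = 11.5 cm, Ī = 1013.9 cm⁴.
Top flange (beyond web): 8.5 × 0.8, A = 6.8 cm², y = 22.6 cm, Ī = 0.36267 cm⁴.
Bottom flange (beyond web): 8.5 × 0.8, A = 6.8 cm², y = 0.4 cm, Ī = 0.36267 cm⁴.
Centroid: ȳ = ΣA·y / ΣA = 11.5 cm.
Transfer each piece to the horizontal axis through the centroid using Ī + A·d² with d = y − 11.5:
  web: d = 0 cm → contributes +1013.9 cm⁴
  top flange (beyond web): d = 11.1 cm → contributes +838.19 cm⁴
  bottom flange (beyond web): d = -11.1 cm → contributes +838.19 cm⁴
Total I = 2690.3 cm⁴.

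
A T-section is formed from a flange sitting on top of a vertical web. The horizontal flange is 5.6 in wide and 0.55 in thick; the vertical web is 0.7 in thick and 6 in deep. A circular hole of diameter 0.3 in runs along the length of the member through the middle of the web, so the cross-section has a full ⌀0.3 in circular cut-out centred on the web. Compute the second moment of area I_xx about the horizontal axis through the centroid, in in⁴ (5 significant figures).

I_xx ≈ 31.599 in⁴

Treat the section as a set of non-overlapping primitives; coordinates are from the bounding-box lower-left.
Flange: 5.6 × 0.55, A = 3.08 in², y = 6.275 in, Ī = 0.07764167 in⁴.
Web: 0.7 × 6, A = 4.2 in², y = 3 in, Ī = 12.6 in⁴.
Hole (subtracted): ⌀0.3, A = 0.07068583 in², y = 3 in, Ī = 0.0003976078 in⁴.
Centroid: ȳ = ΣA·y / ΣA = 4.399162 in.
Transfer each piece to the horizontal axis through the centroid using Ī + A·d² with d = y − 4.399162:
  flange: d = 1.875838 in → contributes +10.91545 in⁴
  web: d = -1.399162 in → contributes +20.82215 in⁴
  hole: d = -1.399162 in → contributes −0.1387761 in⁴
Total I = 31.59882 in⁴.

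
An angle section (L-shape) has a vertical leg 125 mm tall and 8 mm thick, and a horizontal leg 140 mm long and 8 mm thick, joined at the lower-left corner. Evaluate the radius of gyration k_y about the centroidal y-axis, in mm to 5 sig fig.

k_y ≈ 44.412 mm

Split into non-overlapping primitives; take the origin at the lower-left of the bounding box.
Vertical leg: 8 × 125, A = 1 000 mm², x = 4 mm, Ī = 5333.333 mm⁴.
Horizontal leg (remainder): 132 × 8, A = 1 056 mm², x = 74 mm, Ī = 1 533 312 mm⁴.
Centroid: x̄ = ΣA·x / ΣA = 39.95331 mm.
Transfer each piece to the centroidal y-axis using Ī + A·d² with d = x − 39.95331:
  vertical leg: d = -35.95331 mm → contributes +1 297 974 mm⁴
  horizontal leg (remainder): d = 34.04669 mm → contributes +2 757 403 mm⁴
Total I = 4 055 377 mm⁴.
Radius of gyration: k = √(I/A) = √(4 055 377 / 2 056) = 44.41238 mm.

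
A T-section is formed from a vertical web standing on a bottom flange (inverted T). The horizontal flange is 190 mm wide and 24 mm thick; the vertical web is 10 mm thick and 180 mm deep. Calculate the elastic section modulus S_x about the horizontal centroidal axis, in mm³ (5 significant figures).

S_x ≈ 1.1344 × 10⁵ mm³

Decompose the section into non-overlapping parts with the origin at the bottom-left of its bounding rectangle.
Flange: 190 × 24, A = 4 560 mm², y = 12 mm, Ī = 218 880 mm⁴.
Web: 10 × 180, A = 1 800 mm², y = 114 mm, Ī = 4 860 000 mm⁴.
Centroid: ȳ = ΣA·y / ΣA = 40.86792 mm.
Transfer each piece to the horizontal centroidal axis using Ī + A·d² with d = y − 40.86792:
  flange: d = -28.86792 mm → contributes +4 018 988 mm⁴
  web: d = 73.13208 mm → contributes +14 486 941 mm⁴
Total I = 18 505 929 mm⁴.
Extreme fibre distance c = 163.1321 mm; S = I/c = 113441.4 mm³.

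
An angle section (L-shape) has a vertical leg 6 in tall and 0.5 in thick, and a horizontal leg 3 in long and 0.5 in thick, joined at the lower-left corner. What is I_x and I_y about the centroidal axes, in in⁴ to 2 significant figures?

I_x ≈ 16 in⁴, I_y ≈ 2.7 in⁴

Decompose the section into non-overlapping parts with the origin at the bottom-left of its bounding rectangle.
Vertical leg: 0.5 × 6, A = 3 in², y = 3 in, Ī = 9 in⁴.
Horizontal leg (remainder): 2.5 × 0.5, A = 1.25 in², y = 0.25 in, Ī = 0.02604 in⁴.
Centroid: ȳ = ΣA·y / ΣA = 2.191 in.
Transfer each piece to the centroidal x-axis using Ī + A·d² with d = y − 2.191:
  vertical leg: d = 0.8088 in → contributes +10.96 in⁴
  horizontal leg (remainder): d = -1.941 in → contributes +4.736 in⁴
Total I = 15.7 in⁴.
For the y-axis: x̄ = 0.6912 in.
Repeating about the centroidal y-axis gives I_y = 2.699 in⁴.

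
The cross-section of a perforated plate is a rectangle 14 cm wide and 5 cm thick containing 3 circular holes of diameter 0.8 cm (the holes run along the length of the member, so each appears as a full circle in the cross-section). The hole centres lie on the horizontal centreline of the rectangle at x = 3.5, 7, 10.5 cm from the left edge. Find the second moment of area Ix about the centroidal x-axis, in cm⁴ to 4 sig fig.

Ix ≈ 145.8 cm⁴

Decompose the section into non-overlapping parts with the origin at the bottom-left of its bounding rectangle.
Plate: 14 × 5, A = 70 cm², y = 2.5 cm, Ī = 145.833 cm⁴.
Hole 1 (subtracted): ⌀0.8, A = 0.502655 cm², y = 2.5 cm, Ī = 0.0201062 cm⁴.
Hole 2 (subtracted): ⌀0.8, A = 0.502655 cm², y = 2.5 cm, Ī = 0.0201062 cm⁴.
Hole 3 (subtracted): ⌀0.8, A = 0.502655 cm², y = 2.5 cm, Ī = 0.0201062 cm⁴.
By symmetry the centroid is at mid-height, ȳ = 2.5 cm.
All pieces are centred on the centroidal x-axis, so I = ΣĪ (holes subtracted) = 145.773 cm⁴.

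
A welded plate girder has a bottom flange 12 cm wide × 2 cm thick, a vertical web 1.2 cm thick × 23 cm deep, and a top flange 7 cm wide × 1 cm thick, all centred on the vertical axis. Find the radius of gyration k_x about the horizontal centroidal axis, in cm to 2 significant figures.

Break the section into simple shapes (no overlaps), measuring from the bottom-left corner of the bounding box.
Bottom plate: 12 × 2, A = 24 cm², y = 1 cm, Ī = 8 cm⁴.
Web plate: 1.2 × 23, A = 27.6 cm², y = 13.5 cm, Ī = 1 217 cm⁴.
Top plate: 7 × 1, A = 7 cm², y = 25.5 cm, Ī = 0.5833 cm⁴.
Centroid: ȳ = ΣA·y / ΣA = 9.814 cm.
Transfer each piece to the horizontal centroidal axis using Ī + A·d² with d = y − 9.814:
  bottom plate: d = -8.814 cm → contributes +1 872 cm⁴
  web plate: d = 3.686 cm → contributes +1 592 cm⁴
  top plate: d = 15.69 cm → contributes +1 723 cm⁴
Total I = 5 187 cm⁴.
Radius of gyration: k = √(I/A) = √(5 187 / 58.6) = 9.408 cm.

k_x ≈ 9.4 cm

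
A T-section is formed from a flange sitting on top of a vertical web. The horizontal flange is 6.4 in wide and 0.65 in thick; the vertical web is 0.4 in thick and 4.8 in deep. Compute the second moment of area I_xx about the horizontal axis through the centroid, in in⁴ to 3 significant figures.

Decompose the section into non-overlapping parts with the origin at the bottom-left of its bounding rectangle.
Flange: 6.4 × 0.65, A = 4.16 in², y = 5.125 in, Ī = 0.14647 in⁴.
Web: 0.4 × 4.8, A = 1.92 in², y = 2.4 in, Ī = 3.6864 in⁴.
Centroid: ȳ = ΣA·y / ΣA = 4.2645 in.
Transfer each piece to the horizontal axis through the centroid using Ī + A·d² with d = y − 4.2645:
  flange: d = 0.86053 in → contributes +3.227 in⁴
  web: d = -1.8645 in → contributes +10.361 in⁴
Total I = 13.588 in⁴.

I_xx ≈ 13.6 in⁴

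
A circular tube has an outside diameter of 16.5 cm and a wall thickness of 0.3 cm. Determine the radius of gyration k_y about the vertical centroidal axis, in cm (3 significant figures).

Treat the section as a set of non-overlapping primitives; coordinates are from the bounding-box lower-left.
Outer circle: ⌀16.5, A = 213.82 cm², x = 8.25 cm, Ī = 3638.4 cm⁴.
Bore (subtracted): ⌀15.9, A = 198.56 cm², x = 8.25 cm, Ī = 3137.3 cm⁴.
By symmetry the centroid is at mid-width, x̄ = 8.25 cm.
All pieces are centred on the vertical centroidal axis, so I = ΣĪ (holes subtracted) = 501.04 cm⁴.
Radius of gyration: k = √(I/A) = √(501.04 / 15.268) = 5.7285 cm.

k_y ≈ 5.73 cm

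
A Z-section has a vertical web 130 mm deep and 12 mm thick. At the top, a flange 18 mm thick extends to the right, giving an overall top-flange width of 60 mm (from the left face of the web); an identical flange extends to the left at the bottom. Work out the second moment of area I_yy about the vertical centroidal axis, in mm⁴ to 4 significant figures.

Treat the section as a set of non-overlapping primitives; coordinates are from the bounding-box lower-left.
Web: 12 × 130, A = 1 560 mm², x = 54 mm, Ī = 18 720 mm⁴.
Top flange (beyond web): 48 × 18, A = 864 mm², x = 84 mm, Ī = 165 888 mm⁴.
Bottom flange (beyond web): 48 × 18, A = 864 mm², x = 24 mm, Ī = 165 888 mm⁴.
Centroid: x̄ = ΣA·x / ΣA = 54 mm.
Transfer each piece to the vertical centroidal axis using Ī + A·d² with d = x − 54:
  web: d = 0 mm → contributes +18 720 mm⁴
  top flange (beyond web): d = 30 mm → contributes +943 488 mm⁴
  bottom flange (beyond web): d = -30 mm → contributes +943 488 mm⁴
Total I = 1 905 696 mm⁴.

I_yy ≈ 1.906 × 10⁶ mm⁴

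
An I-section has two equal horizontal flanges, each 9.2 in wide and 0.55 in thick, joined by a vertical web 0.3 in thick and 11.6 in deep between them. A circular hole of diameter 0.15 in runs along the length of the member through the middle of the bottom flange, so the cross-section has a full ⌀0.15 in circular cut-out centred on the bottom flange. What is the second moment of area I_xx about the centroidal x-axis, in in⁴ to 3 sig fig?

I_xx ≈ 412 in⁴

Decompose the section into non-overlapping parts with the origin at the bottom-left of its bounding rectangle.
Bottom flange: 9.2 × 0.55, A = 5.06 in², y = 0.275 in, Ī = 0.12755 in⁴.
Web: 0.3 × 11.6, A = 3.48 in², y = 6.35 in, Ī = 39.022 in⁴.
Top flange: 9.2 × 0.55, A = 5.06 in², y = 12.425 in, Ī = 0.12755 in⁴.
Hole (subtracted): ⌀0.15, A = 0.017671 in², y = 0.275 in, Ī = 0.00002485 in⁴.
Centroid: ȳ = ΣA·y / ΣA = 6.3579 in.
Transfer each piece to the centroidal x-axis using Ī + A·d² with d = y − 6.3579:
  bottom flange: d = -6.0829 in → contributes +187.36 in⁴
  web: d = -0.007904 in → contributes +39.023 in⁴
  top flange: d = 6.0671 in → contributes +186.38 in⁴
  hole: d = -6.0829 in → contributes −0.6539 in⁴
Total I = 412.11 in⁴.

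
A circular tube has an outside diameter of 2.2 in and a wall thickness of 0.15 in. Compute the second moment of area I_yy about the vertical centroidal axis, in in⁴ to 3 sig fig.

I_yy ≈ 0.510 in⁴

Break the section into simple shapes (no overlaps), measuring from the bottom-left corner of the bounding box.
Outer circle: ⌀2.2, A = 3.8013 in², x = 1.1 in, Ī = 1.1499 in⁴.
Bore (subtracted): ⌀1.9, A = 2.8353 in², x = 1.1 in, Ī = 0.63971 in⁴.
By symmetry the centroid is at mid-width, x̄ = 1.1 in.
All pieces are centred on the vertical centroidal axis, so I = ΣĪ (holes subtracted) = 0.51019 in⁴.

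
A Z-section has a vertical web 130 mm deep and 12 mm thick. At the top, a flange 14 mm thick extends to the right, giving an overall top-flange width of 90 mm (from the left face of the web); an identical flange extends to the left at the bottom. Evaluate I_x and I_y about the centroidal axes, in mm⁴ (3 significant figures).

I_x ≈ 9.58 × 10⁶ mm⁴, I_y ≈ 5.55 × 10⁶ mm⁴

Decompose the section into non-overlapping parts with the origin at the bottom-left of its bounding rectangle.
Web: 12 × 130, A = 1 560 mm², y = 65 mm, Ī = 2 197 000 mm⁴.
Top flange (beyond web): 78 × 14, A = 1 092 mm², y = 123 mm, Ī = 17 836 mm⁴.
Bottom flange (beyond web): 78 × 14, A = 1 092 mm², y = 7 mm, Ī = 17 836 mm⁴.
Centroid: ȳ = ΣA·y / ΣA = 65 mm.
Transfer each piece to the centroidal x-axis using Ī + A·d² with d = y − 65:
  web: d = 0 mm → contributes +2 197 000 mm⁴
  top flange (beyond web): d = 58 mm → contributes +3 691 324 mm⁴
  bottom flange (beyond web): d = -58 mm → contributes +3 691 324 mm⁴
Total I = 9 579 648 mm⁴.
For the y-axis: x̄ = 84 mm.
Repeating about the centroidal y-axis gives I_y = 5 548 608 mm⁴.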